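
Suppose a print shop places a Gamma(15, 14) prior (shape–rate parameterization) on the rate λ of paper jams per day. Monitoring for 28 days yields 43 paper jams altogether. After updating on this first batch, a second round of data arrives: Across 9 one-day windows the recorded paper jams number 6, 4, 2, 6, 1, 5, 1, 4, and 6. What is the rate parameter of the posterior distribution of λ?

51

Total count 43 over total exposure 28 days.
After the first batch: Gamma(15 + 43, 14 + 28) = Gamma(58, 42).
Total count: 6 + 4 + 2 + 6 + 1 + 5 + 1 + 4 + 6 = 35.
Total exposure: 9 days.
After the second batch: Gamma(58 + 35, 42 + 9) = Gamma(93, 51).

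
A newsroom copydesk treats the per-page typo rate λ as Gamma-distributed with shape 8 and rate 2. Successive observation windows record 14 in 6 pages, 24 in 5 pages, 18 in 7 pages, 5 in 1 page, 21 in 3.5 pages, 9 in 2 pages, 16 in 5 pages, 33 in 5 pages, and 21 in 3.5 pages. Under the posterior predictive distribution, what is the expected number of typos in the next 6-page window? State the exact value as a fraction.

507/20

Total count: 14 + 24 + 18 + 5 + 21 + 9 + 16 + 33 + 21 = 161.
Total exposure: 6 + 5 + 7 + 1 + 3.5 + 2 + 5 + 5 + 3.5 = 38 pages.
The Gamma prior is conjugate for the Poisson rate, so λ | data ~ Gamma(8+161, 2+38) = Gamma(169, 40).
Predictive mean over a 6-page window = T·E[λ|data] = 6·169/40 = 507/20.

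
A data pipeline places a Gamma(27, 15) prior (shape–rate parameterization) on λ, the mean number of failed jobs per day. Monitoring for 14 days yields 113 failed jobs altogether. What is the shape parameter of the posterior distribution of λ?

140

Total count 113 over total exposure 14 days.
By Gamma–Poisson conjugacy, the posterior is Gamma(α + Σx, β + Σt) = Gamma(27 + 113, 15 + 14) = Gamma(140, 29).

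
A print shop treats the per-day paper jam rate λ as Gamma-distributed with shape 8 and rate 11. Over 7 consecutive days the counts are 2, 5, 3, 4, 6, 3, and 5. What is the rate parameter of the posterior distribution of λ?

18

Total count: 2 + 5 + 3 + 4 + 6 + 3 + 5 = 28.
Total exposure: 7 days.
Gamma(α, β) with Poisson data over total exposure Σt gives posterior Gamma(α+Σx, β+Σt) = Gamma(36, 18).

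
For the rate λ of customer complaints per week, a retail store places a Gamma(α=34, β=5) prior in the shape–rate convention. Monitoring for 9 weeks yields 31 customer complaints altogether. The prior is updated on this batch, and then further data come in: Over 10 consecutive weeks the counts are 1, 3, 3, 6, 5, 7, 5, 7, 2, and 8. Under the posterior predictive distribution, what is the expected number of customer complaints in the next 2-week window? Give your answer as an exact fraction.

Total count 31 over total exposure 9 weeks.
After the first batch: Gamma(34 + 31, 5 + 9) = Gamma(65, 14).
Total count: 1 + 3 + 3 + 6 + 5 + 7 + 5 + 7 + 2 + 8 = 47.
Total exposure: 10 weeks.
After the second batch: Gamma(65 + 47, 14 + 10) = Gamma(112, 24).
Predictive mean over a 2-week window = T·E[λ|data] = 2·112/24 = 28/3.

28/3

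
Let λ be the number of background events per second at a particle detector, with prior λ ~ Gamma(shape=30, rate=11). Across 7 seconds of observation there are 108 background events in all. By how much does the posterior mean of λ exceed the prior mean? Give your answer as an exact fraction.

163/33

Total count 108 over total exposure 7 seconds.
Posterior: α' = 30 + 108 = 138, β' = 11 + 7 = 18.
Posterior mean = 138/18 = 23/3; prior mean = 30/11 = 30/11. Difference = 23/3 − 30/11 = 163/33.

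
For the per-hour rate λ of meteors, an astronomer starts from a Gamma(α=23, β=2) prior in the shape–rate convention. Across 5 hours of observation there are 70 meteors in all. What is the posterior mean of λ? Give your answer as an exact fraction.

Total count 70 over total exposure 5 hours.
Conjugate update: add total count to the shape and total exposure to the rate, giving Gamma(93, 7).
Posterior mean = α'/β' = 93/7.

93/7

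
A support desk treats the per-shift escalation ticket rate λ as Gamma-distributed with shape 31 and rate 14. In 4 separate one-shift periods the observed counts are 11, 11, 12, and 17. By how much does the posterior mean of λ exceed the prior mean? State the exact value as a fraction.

Total count: 11 + 11 + 12 + 17 = 51.
Total exposure: 4 shifts.
Posterior: α' = 31 + 51 = 82, β' = 14 + 4 = 18.
Posterior mean = 82/18 = 41/9; prior mean = 31/14 = 31/14. Difference = 41/9 − 31/14 = 295/126.

295/126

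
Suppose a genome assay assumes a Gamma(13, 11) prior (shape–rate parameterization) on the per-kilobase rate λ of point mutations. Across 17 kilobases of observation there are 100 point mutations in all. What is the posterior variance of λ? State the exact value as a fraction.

Total count 100 over total exposure 17 kilobases.
Conjugate update: add total count to the shape and total exposure to the rate, giving Gamma(113, 28).
Posterior variance = α'/β'² = 113/784.

113/784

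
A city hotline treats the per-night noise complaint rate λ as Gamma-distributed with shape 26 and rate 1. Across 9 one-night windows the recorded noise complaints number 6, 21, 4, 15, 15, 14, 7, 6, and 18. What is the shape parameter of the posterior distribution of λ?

132

Total count: 6 + 21 + 4 + 15 + 15 + 14 + 7 + 6 + 18 = 106.
Total exposure: 9 nights.
Posterior: α' = 26 + 106 = 132, β' = 1 + 9 = 10.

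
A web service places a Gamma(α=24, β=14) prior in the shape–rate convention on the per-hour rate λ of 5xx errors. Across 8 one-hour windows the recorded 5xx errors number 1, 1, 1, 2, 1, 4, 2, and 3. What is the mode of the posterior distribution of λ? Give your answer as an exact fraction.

19/11

Total count: 1 + 1 + 1 + 2 + 1 + 4 + 2 + 3 = 15.
Total exposure: 8 hours.
Posterior: α' = 24 + 15 = 39, β' = 14 + 8 = 22.
Posterior mode = (α'−1)/β' = 38/22 = 19/11.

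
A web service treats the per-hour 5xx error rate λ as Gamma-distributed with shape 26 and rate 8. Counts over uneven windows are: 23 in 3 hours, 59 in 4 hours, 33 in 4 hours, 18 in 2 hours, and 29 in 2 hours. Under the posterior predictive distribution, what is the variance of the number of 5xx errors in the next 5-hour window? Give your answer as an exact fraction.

26320/529

Total count: 23 + 59 + 33 + 18 + 29 = 162.
Total exposure: 3 + 4 + 4 + 2 + 2 = 15 hours.
Gamma(α, β) with Poisson data over total exposure Σt gives posterior Gamma(α+Σx, β+Σt) = Gamma(188, 23).
The posterior predictive for a window of length T is Negative Binomial with variance T·α'·(β'+T)/β'² = 5·188·28/529 = 26320/529.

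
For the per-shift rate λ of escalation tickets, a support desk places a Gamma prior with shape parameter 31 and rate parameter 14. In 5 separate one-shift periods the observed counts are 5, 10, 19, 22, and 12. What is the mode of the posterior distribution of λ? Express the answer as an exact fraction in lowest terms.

98/19

Total count: 5 + 10 + 19 + 22 + 12 = 68.
Total exposure: 5 shifts.
By Gamma–Poisson conjugacy, the posterior is Gamma(α + Σx, β + Σt) = Gamma(31 + 68, 14 + 5) = Gamma(99, 19).
Posterior mode = (α'−1)/β' = 98/19.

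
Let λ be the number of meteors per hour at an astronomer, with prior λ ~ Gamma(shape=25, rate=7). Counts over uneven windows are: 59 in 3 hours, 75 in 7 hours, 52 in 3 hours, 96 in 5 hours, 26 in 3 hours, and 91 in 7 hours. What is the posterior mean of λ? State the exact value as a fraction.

Total count: 59 + 75 + 52 + 96 + 26 + 91 = 399.
Total exposure: 3 + 7 + 3 + 5 + 3 + 7 = 28 hours.
By Gamma–Poisson conjugacy, the posterior is Gamma(α + Σx, β + Σt) = Gamma(25 + 399, 7 + 28) = Gamma(424, 35).
Posterior mean = α'/β' = 424/35.

424/35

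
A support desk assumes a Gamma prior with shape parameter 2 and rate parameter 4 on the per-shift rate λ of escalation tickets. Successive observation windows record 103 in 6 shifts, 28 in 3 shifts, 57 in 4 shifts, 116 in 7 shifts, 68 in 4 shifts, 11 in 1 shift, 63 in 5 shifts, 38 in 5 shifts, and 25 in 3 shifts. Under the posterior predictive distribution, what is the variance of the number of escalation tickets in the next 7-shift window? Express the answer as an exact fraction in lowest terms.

Total count: 103 + 28 + 57 + 116 + 68 + 11 + 63 + 38 + 25 = 509.
Total exposure: 6 + 3 + 4 + 7 + 4 + 1 + 5 + 5 + 3 = 38 shifts.
By Gamma–Poisson conjugacy, the posterior is Gamma(α + Σx, β + Σt) = Gamma(2 + 509, 4 + 38) = Gamma(511, 42).
The posterior predictive for a window of length T is Negative Binomial with variance T·α'·(β'+T)/β'² = 7·511·49/1764 = 3577/36.

3577/36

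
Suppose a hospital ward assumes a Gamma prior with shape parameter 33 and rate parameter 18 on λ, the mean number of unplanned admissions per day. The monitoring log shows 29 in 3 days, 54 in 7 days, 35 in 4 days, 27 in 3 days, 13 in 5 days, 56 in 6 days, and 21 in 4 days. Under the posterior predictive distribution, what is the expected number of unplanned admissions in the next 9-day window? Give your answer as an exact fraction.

Total count: 29 + 54 + 35 + 27 + 13 + 56 + 21 = 235.
Total exposure: 3 + 7 + 4 + 3 + 5 + 6 + 4 = 32 days.
By Gamma–Poisson conjugacy, the posterior is Gamma(α + Σx, β + Σt) = Gamma(33 + 235, 18 + 32) = Gamma(268, 50).
Predictive mean over a 9-day window = T·E[λ|data] = 9·268/50 = 1206/25.

1206/25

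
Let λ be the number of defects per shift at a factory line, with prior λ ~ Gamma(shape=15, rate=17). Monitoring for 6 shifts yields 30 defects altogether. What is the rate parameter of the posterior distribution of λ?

Total count 30 over total exposure 6 shifts.
Conjugate update: add total count to the shape and total exposure to the rate, giving Gamma(45, 23).

23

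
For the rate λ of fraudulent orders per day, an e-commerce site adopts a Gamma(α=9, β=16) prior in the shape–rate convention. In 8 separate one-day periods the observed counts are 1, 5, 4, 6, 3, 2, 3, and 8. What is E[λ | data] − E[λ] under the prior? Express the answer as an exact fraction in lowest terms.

Total count: 1 + 5 + 4 + 6 + 3 + 2 + 3 + 8 = 32.
Total exposure: 8 days.
By Gamma–Poisson conjugacy, the posterior is Gamma(α + Σx, β + Σt) = Gamma(9 + 32, 16 + 8) = Gamma(41, 24).
Posterior mean = 41/24 = 41/24; prior mean = 9/16 = 9/16. Difference = 41/24 − 9/16 = 55/48.

55/48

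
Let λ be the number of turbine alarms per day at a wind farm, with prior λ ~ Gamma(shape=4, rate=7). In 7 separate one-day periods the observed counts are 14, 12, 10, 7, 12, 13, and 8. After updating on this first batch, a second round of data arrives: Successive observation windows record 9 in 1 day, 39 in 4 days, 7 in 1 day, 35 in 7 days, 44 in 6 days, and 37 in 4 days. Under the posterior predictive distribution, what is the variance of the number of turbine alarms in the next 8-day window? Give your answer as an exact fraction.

Total count: 14 + 12 + 10 + 7 + 12 + 13 + 8 = 76.
Total exposure: 7 days.
After the first batch: Gamma(4 + 76, 7 + 7) = Gamma(80, 14).
Total count: 9 + 39 + 7 + 35 + 44 + 37 = 171.
Total exposure: 1 + 4 + 1 + 7 + 6 + 4 = 23 days.
After the second batch: Gamma(80 + 171, 14 + 23) = Gamma(251, 37).
The posterior predictive for a window of length T is Negative Binomial with variance T·α'·(β'+T)/β'² = 8·251·45/1369 = 90360/1369.

90360/1369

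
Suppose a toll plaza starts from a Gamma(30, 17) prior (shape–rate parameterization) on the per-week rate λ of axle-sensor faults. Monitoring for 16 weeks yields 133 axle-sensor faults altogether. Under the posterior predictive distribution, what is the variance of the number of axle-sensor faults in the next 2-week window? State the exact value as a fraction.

Total count 133 over total exposure 16 weeks.
Posterior: α' = 30 + 133 = 163, β' = 17 + 16 = 33.
The posterior predictive for a window of length T is Negative Binomial with variance T·α'·(β'+T)/β'² = 2·163·35/1089 = 11410/1089.

11410/1089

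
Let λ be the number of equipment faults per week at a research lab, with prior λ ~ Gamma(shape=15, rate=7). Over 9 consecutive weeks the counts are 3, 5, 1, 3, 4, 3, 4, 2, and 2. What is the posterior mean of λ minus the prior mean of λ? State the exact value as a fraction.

Total count: 3 + 5 + 1 + 3 + 4 + 3 + 4 + 2 + 2 = 27.
Total exposure: 9 weeks.
By Gamma–Poisson conjugacy, the posterior is Gamma(α + Σx, β + Σt) = Gamma(15 + 27, 7 + 9) = Gamma(42, 16).
Posterior mean = 42/16 = 21/8; prior mean = 15/7 = 15/7. Difference = 21/8 − 15/7 = 27/56.

27/56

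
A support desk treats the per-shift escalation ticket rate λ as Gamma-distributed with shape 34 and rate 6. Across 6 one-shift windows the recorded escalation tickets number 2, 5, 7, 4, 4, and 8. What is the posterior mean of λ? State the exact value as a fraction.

16/3

Total count: 2 + 5 + 7 + 4 + 4 + 8 = 30.
Total exposure: 6 shifts.
By Gamma–Poisson conjugacy, the posterior is Gamma(α + Σx, β + Σt) = Gamma(34 + 30, 6 + 6) = Gamma(64, 12).
Posterior mean = α'/β' = 64/12 = 16/3.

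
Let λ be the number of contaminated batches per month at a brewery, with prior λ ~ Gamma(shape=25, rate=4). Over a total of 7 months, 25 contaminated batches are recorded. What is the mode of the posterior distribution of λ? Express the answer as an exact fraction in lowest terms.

49/11

Total count 25 over total exposure 7 months.
The Gamma prior is conjugate for the Poisson rate, so λ | data ~ Gamma(25+25, 4+7) = Gamma(50, 11).
Posterior mode = (α'−1)/β' = 49/11.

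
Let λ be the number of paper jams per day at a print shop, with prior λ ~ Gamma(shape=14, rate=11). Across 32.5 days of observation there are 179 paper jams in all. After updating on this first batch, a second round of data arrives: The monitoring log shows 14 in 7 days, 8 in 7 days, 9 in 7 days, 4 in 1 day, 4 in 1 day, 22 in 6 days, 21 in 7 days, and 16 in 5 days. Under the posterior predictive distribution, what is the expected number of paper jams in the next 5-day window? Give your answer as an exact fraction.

Total count 179 over total exposure 32.5 days.
After the first batch: Gamma(14 + 179, 11 + 32.5) = Gamma(193, 87/2).
Total count: 14 + 8 + 9 + 4 + 4 + 22 + 21 + 16 = 98.
Total exposure: 7 + 7 + 7 + 1 + 1 + 6 + 7 + 5 = 41 days.
After the second batch: Gamma(193 + 98, 87/2 + 41) = Gamma(291, 169/2).
Predictive mean over a 5-day window = T·E[λ|data] = 5·291/(169/2) = 2910/169.

2910/169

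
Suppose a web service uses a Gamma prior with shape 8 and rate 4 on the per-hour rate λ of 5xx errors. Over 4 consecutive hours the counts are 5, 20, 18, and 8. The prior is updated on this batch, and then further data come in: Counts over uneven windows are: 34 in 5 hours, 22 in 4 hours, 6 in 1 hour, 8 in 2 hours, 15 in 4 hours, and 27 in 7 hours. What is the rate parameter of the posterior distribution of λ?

Total count: 5 + 20 + 18 + 8 = 51.
Total exposure: 4 hours.
After the first batch: Gamma(8 + 51, 4 + 4) = Gamma(59, 8).
Total count: 34 + 22 + 6 + 8 + 15 + 27 = 112.
Total exposure: 5 + 4 + 1 + 2 + 4 + 7 = 23 hours.
After the second batch: Gamma(59 + 112, 8 + 23) = Gamma(171, 31).

31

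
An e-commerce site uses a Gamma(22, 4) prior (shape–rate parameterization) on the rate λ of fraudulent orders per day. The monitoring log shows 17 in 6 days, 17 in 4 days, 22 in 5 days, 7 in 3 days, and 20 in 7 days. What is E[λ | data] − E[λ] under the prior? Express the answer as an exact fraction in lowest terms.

Total count: 17 + 17 + 22 + 7 + 20 = 83.
Total exposure: 6 + 4 + 5 + 3 + 7 = 25 days.
Conjugate update: add total count to the shape and total exposure to the rate, giving Gamma(105, 29).
Posterior mean = 105/29 = 105/29; prior mean = 22/4 = 11/2. Difference = 105/29 − 11/2 = -109/58.

-109/58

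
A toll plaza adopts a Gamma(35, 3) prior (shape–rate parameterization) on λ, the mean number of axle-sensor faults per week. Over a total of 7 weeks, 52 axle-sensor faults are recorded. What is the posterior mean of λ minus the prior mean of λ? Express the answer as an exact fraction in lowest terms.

-89/30

Total count 52 over total exposure 7 weeks.
Gamma(α, β) with Poisson data over total exposure Σt gives posterior Gamma(α+Σx, β+Σt) = Gamma(87, 10).
Posterior mean = 87/10 = 87/10; prior mean = 35/3 = 35/3. Difference = 87/10 − 35/3 = -89/30.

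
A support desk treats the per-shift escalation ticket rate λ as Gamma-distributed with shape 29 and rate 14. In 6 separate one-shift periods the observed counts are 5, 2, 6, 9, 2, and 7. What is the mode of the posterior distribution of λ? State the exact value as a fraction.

Total count: 5 + 2 + 6 + 9 + 2 + 7 = 31.
Total exposure: 6 shifts.
The Gamma prior is conjugate for the Poisson rate, so λ | data ~ Gamma(29+31, 14+6) = Gamma(60, 20).
Posterior mode = (α'−1)/β' = 59/20.

59/20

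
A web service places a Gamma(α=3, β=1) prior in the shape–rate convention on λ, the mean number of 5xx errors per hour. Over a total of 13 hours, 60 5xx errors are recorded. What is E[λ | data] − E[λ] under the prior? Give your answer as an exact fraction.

3/2

Total count 60 over total exposure 13 hours.
Gamma(α, β) with Poisson data over total exposure Σt gives posterior Gamma(α+Σx, β+Σt) = Gamma(63, 14).
Posterior mean = 63/14 = 9/2; prior mean = 3/1 = 3. Difference = 9/2 − 3 = 3/2.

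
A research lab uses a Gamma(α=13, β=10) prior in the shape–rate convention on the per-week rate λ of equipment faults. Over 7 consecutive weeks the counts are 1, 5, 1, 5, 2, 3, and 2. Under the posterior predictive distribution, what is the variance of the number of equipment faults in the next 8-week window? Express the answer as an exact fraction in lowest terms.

6400/289

Total count: 1 + 5 + 1 + 5 + 2 + 3 + 2 = 19.
Total exposure: 7 weeks.
Posterior: α' = 13 + 19 = 32, β' = 10 + 7 = 17.
The posterior predictive for a window of length T is Negative Binomial with variance T·α'·(β'+T)/β'² = 8·32·25/289 = 6400/289.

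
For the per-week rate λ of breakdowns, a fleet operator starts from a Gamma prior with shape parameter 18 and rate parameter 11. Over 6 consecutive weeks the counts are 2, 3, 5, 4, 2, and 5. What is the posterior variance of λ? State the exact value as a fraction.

Total count: 2 + 3 + 5 + 4 + 2 + 5 = 21.
Total exposure: 6 weeks.
Gamma(α, β) with Poisson data over total exposure Σt gives posterior Gamma(α+Σx, β+Σt) = Gamma(39, 17).
Posterior variance = α'/β'² = 39/289.

39/289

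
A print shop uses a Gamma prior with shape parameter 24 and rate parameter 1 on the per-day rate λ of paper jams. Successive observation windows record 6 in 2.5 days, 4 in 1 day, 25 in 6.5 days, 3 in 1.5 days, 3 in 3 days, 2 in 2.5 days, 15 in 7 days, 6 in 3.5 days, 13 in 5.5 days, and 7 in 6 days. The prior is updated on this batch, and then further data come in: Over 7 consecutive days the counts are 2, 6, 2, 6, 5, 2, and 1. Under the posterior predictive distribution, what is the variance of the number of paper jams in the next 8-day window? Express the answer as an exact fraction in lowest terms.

Total count: 6 + 4 + 25 + 3 + 3 + 2 + 15 + 6 + 13 + 7 = 84.
Total exposure: 2.5 + 1 + 6.5 + 1.5 + 3 + 2.5 + 7 + 3.5 + 5.5 + 6 = 39 days.
After the first batch: Gamma(24 + 84, 1 + 39) = Gamma(108, 40).
Total count: 2 + 6 + 2 + 6 + 5 + 2 + 1 = 24.
Total exposure: 7 days.
After the second batch: Gamma(108 + 24, 40 + 7) = Gamma(132, 47).
The posterior predictive for a window of length T is Negative Binomial with variance T·α'·(β'+T)/β'² = 8·132·55/2209 = 58080/2209.

58080/2209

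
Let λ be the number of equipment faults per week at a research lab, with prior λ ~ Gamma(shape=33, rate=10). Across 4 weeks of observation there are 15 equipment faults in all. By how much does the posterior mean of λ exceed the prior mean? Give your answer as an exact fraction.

Total count 15 over total exposure 4 weeks.
Posterior: α' = 33 + 15 = 48, β' = 10 + 4 = 14.
Posterior mean = 48/14 = 24/7; prior mean = 33/10 = 33/10. Difference = 24/7 − 33/10 = 9/70.

9/70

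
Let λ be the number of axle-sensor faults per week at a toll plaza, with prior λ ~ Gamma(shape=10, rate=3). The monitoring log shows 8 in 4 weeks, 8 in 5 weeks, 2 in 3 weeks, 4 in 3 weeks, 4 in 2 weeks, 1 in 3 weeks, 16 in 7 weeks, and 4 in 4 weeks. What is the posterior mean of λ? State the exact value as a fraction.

Total count: 8 + 8 + 2 + 4 + 4 + 1 + 16 + 4 = 47.
Total exposure: 4 + 5 + 3 + 3 + 2 + 3 + 7 + 4 = 31 weeks.
Posterior: α' = 10 + 47 = 57, β' = 3 + 31 = 34.
Posterior mean = α'/β' = 57/34.

57/34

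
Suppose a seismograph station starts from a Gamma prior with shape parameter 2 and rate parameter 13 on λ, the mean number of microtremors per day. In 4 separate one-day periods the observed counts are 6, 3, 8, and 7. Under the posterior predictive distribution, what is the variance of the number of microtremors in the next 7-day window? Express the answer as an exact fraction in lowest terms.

4368/289

Total count: 6 + 3 + 8 + 7 = 24.
Total exposure: 4 days.
Gamma(α, β) with Poisson data over total exposure Σt gives posterior Gamma(α+Σx, β+Σt) = Gamma(26, 17).
The posterior predictive for a window of length T is Negative Binomial with variance T·α'·(β'+T)/β'² = 7·26·24/289 = 4368/289.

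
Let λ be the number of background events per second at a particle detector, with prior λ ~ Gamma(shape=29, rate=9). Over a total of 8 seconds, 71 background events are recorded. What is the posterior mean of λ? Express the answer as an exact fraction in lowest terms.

Total count 71 over total exposure 8 seconds.
Posterior: α' = 29 + 71 = 100, β' = 9 + 8 = 17.
Posterior mean = α'/β' = 100/17.

100/17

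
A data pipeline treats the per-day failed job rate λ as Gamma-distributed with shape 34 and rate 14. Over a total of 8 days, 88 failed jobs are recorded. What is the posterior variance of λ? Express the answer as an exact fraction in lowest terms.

Total count 88 over total exposure 8 days.
By Gamma–Poisson conjugacy, the posterior is Gamma(α + Σx, β + Σt) = Gamma(34 + 88, 14 + 8) = Gamma(122, 22).
Posterior variance = α'/β'² = 122/484 = 61/242.

61/242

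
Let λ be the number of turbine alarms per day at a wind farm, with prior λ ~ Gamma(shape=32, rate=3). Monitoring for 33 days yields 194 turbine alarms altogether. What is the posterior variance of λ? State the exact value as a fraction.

Total count 194 over total exposure 33 days.
Conjugate update: add total count to the shape and total exposure to the rate, giving Gamma(226, 36).
Posterior variance = α'/β'² = 226/1296 = 113/648.

113/648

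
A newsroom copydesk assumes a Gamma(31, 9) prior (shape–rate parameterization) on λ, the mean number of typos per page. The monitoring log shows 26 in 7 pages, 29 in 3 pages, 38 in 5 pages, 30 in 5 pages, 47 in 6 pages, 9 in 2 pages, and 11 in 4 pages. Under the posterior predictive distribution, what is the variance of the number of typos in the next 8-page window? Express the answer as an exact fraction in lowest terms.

Total count: 26 + 29 + 38 + 30 + 47 + 9 + 11 = 190.
Total exposure: 7 + 3 + 5 + 5 + 6 + 2 + 4 = 32 pages.
The Gamma prior is conjugate for the Poisson rate, so λ | data ~ Gamma(31+190, 9+32) = Gamma(221, 41).
The posterior predictive for a window of length T is Negative Binomial with variance T·α'·(β'+T)/β'² = 8·221·49/1681 = 86632/1681.

86632/1681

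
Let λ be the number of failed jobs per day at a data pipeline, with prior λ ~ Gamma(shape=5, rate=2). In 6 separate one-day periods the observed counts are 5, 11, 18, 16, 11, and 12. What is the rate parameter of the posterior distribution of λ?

Total count: 5 + 11 + 18 + 16 + 11 + 12 = 73.
Total exposure: 6 days.
Conjugate update: add total count to the shape and total exposure to the rate, giving Gamma(78, 8).

8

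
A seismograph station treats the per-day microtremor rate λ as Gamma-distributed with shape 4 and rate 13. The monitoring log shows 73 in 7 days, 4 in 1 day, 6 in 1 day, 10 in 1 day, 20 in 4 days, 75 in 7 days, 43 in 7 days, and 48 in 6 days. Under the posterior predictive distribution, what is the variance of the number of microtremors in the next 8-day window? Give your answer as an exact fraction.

124520/2209

Total count: 73 + 4 + 6 + 10 + 20 + 75 + 43 + 48 = 279.
Total exposure: 7 + 1 + 1 + 1 + 4 + 7 + 7 + 6 = 34 days.
Gamma(α, β) with Poisson data over total exposure Σt gives posterior Gamma(α+Σx, β+Σt) = Gamma(283, 47).
The posterior predictive for a window of length T is Negative Binomial with variance T·α'·(β'+T)/β'² = 8·283·55/2209 = 124520/2209.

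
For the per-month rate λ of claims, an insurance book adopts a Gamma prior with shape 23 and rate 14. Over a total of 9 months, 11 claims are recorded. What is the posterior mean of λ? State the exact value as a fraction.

34/23

Total count 11 over total exposure 9 months.
The Gamma prior is conjugate for the Poisson rate, so λ | data ~ Gamma(23+11, 14+9) = Gamma(34, 23).
Posterior mean = α'/β' = 34/23.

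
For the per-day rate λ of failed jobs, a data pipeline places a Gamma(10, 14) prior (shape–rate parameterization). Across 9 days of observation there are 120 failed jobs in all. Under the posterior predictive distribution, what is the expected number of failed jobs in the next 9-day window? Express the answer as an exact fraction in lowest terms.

Total count 120 over total exposure 9 days.
Gamma(α, β) with Poisson data over total exposure Σt gives posterior Gamma(α+Σx, β+Σt) = Gamma(130, 23).
Predictive mean over a 9-day window = T·E[λ|data] = 9·130/23 = 1170/23.

1170/23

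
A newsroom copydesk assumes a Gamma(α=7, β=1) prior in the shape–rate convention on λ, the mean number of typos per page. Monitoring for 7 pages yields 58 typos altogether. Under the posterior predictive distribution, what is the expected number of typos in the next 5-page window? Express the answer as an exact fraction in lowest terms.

Total count 58 over total exposure 7 pages.
Gamma(α, β) with Poisson data over total exposure Σt gives posterior Gamma(α+Σx, β+Σt) = Gamma(65, 8).
Predictive mean over a 5-page window = T·E[λ|data] = 5·65/8 = 325/8.

325/8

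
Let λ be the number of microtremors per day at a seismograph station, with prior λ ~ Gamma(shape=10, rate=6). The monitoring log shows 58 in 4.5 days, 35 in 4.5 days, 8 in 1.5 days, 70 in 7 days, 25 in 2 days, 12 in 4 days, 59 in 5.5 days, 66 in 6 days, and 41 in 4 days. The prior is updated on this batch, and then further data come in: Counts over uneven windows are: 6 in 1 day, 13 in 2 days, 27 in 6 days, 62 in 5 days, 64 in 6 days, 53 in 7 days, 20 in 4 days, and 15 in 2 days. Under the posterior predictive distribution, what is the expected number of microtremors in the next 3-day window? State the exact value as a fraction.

322/13

Total count: 58 + 35 + 8 + 70 + 25 + 12 + 59 + 66 + 41 = 374.
Total exposure: 4.5 + 4.5 + 1.5 + 7 + 2 + 4 + 5.5 + 6 + 4 = 39 days.
After the first batch: Gamma(10 + 374, 6 + 39) = Gamma(384, 45).
Total count: 6 + 13 + 27 + 62 + 64 + 53 + 20 + 15 = 260.
Total exposure: 1 + 2 + 6 + 5 + 6 + 7 + 4 + 2 = 33 days.
After the second batch: Gamma(384 + 260, 45 + 33) = Gamma(644, 78).
Predictive mean over a 3-day window = T·E[λ|data] = 3·644/78 = 322/13.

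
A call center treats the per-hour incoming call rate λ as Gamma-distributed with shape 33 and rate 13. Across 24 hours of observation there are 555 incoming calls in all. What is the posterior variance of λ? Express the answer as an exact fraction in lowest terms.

588/1369

Total count 555 over total exposure 24 hours.
The Gamma prior is conjugate for the Poisson rate, so λ | data ~ Gamma(33+555, 13+24) = Gamma(588, 37).
Posterior variance = α'/β'² = 588/1369.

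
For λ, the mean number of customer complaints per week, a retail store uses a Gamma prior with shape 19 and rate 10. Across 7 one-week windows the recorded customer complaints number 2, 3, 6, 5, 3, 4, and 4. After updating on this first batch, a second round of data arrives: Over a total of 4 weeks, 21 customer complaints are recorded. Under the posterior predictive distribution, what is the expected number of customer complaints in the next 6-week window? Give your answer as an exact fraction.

Total count: 2 + 3 + 6 + 5 + 3 + 4 + 4 = 27.
Total exposure: 7 weeks.
After the first batch: Gamma(19 + 27, 10 + 7) = Gamma(46, 17).
Total count 21 over total exposure 4 weeks.
After the second batch: Gamma(46 + 21, 17 + 4) = Gamma(67, 21).
Predictive mean over a 6-week window = T·E[λ|data] = 6·67/21 = 134/7.

134/7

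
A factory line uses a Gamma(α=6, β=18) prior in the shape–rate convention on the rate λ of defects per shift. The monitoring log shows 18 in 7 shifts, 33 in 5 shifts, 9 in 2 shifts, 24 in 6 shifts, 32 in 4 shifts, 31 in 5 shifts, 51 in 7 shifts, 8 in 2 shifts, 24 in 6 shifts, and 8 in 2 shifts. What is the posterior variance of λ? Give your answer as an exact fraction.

Total count: 18 + 33 + 9 + 24 + 32 + 31 + 51 + 8 + 24 + 8 = 238.
Total exposure: 7 + 5 + 2 + 6 + 4 + 5 + 7 + 2 + 6 + 2 = 46 shifts.
Gamma(α, β) with Poisson data over total exposure Σt gives posterior Gamma(α+Σx, β+Σt) = Gamma(244, 64).
Posterior variance = α'/β'² = 244/4096 = 61/1024.

61/1024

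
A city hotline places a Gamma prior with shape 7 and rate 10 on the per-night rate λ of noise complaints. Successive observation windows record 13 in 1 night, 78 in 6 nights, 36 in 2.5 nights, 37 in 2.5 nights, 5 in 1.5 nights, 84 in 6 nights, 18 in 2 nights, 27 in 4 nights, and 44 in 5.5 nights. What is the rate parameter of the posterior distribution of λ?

Total count: 13 + 78 + 36 + 37 + 5 + 84 + 18 + 27 + 44 = 342.
Total exposure: 1 + 6 + 2.5 + 2.5 + 1.5 + 6 + 2 + 4 + 5.5 = 31 nights.
By Gamma–Poisson conjugacy, the posterior is Gamma(α + Σx, β + Σt) = Gamma(7 + 342, 10 + 31) = Gamma(349, 41).

41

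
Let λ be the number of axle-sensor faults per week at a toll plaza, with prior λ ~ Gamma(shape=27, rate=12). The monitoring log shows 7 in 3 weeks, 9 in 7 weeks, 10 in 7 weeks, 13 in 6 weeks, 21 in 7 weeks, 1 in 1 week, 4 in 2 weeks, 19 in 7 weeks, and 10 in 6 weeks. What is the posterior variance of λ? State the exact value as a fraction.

121/3364

Total count: 7 + 9 + 10 + 13 + 21 + 1 + 4 + 19 + 10 = 94.
Total exposure: 3 + 7 + 7 + 6 + 7 + 1 + 2 + 7 + 6 = 46 weeks.
The Gamma prior is conjugate for the Poisson rate, so λ | data ~ Gamma(27+94, 12+46) = Gamma(121, 58).
Posterior variance = α'/β'² = 121/3364.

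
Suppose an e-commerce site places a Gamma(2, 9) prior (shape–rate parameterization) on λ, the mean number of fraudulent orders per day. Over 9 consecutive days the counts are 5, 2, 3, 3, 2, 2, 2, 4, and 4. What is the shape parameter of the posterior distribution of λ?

Total count: 5 + 2 + 3 + 3 + 2 + 2 + 2 + 4 + 4 = 27.
Total exposure: 9 days.
Conjugate update: add total count to the shape and total exposure to the rate, giving Gamma(29, 18).

29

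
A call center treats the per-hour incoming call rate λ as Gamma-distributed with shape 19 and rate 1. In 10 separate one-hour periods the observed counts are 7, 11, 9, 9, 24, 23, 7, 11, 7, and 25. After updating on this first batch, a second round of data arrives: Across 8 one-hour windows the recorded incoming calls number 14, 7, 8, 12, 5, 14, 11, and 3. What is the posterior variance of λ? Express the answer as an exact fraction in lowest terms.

226/361

Total count: 7 + 11 + 9 + 9 + 24 + 23 + 7 + 11 + 7 + 25 = 133.
Total exposure: 10 hours.
After the first batch: Gamma(19 + 133, 1 + 10) = Gamma(152, 11).
Total count: 14 + 7 + 8 + 12 + 5 + 14 + 11 + 3 = 74.
Total exposure: 8 hours.
After the second batch: Gamma(152 + 74, 11 + 8) = Gamma(226, 19).
Posterior variance = α'/β'² = 226/361.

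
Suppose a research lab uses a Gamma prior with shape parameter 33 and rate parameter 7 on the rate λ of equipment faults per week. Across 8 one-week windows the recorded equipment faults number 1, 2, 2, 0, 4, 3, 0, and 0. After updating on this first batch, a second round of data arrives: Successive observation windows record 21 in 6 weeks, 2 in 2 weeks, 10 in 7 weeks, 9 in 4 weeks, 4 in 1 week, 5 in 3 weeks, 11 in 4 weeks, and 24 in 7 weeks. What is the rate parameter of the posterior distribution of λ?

49

Total count: 1 + 2 + 2 + 0 + 4 + 3 + 0 + 0 = 12.
Total exposure: 8 weeks.
After the first batch: Gamma(33 + 12, 7 + 8) = Gamma(45, 15).
Total count: 21 + 2 + 10 + 9 + 4 + 5 + 11 + 24 = 86.
Total exposure: 6 + 2 + 7 + 4 + 1 + 3 + 4 + 7 = 34 weeks.
After the second batch: Gamma(45 + 86, 15 + 34) = Gamma(131, 49).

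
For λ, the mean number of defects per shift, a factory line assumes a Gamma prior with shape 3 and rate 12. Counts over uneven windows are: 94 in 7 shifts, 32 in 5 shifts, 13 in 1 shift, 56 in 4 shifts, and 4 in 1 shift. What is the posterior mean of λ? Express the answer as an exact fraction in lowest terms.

101/15

Total count: 94 + 32 + 13 + 56 + 4 = 199.
Total exposure: 7 + 5 + 1 + 4 + 1 = 18 shifts.
Conjugate update: add total count to the shape and total exposure to the rate, giving Gamma(202, 30).
Posterior mean = α'/β' = 202/30 = 101/15.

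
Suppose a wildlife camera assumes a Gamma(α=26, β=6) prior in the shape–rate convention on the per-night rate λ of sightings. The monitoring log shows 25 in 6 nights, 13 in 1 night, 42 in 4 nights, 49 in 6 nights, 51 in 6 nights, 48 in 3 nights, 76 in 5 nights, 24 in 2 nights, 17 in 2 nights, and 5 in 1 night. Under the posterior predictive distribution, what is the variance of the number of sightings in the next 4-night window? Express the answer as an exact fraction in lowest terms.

17296/441

Total count: 25 + 13 + 42 + 49 + 51 + 48 + 76 + 24 + 17 + 5 = 350.
Total exposure: 6 + 1 + 4 + 6 + 6 + 3 + 5 + 2 + 2 + 1 = 36 nights.
By Gamma–Poisson conjugacy, the posterior is Gamma(α + Σx, β + Σt) = Gamma(26 + 350, 6 + 36) = Gamma(376, 42).
The posterior predictive for a window of length T is Negative Binomial with variance T·α'·(β'+T)/β'² = 4·376·46/1764 = 17296/441.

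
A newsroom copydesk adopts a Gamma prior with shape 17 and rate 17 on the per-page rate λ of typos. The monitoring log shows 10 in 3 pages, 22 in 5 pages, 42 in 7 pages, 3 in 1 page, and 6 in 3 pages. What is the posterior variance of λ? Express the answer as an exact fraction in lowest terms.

Total count: 10 + 22 + 42 + 3 + 6 = 83.
Total exposure: 3 + 5 + 7 + 1 + 3 = 19 pages.
The Gamma prior is conjugate for the Poisson rate, so λ | data ~ Gamma(17+83, 17+19) = Gamma(100, 36).
Posterior variance = α'/β'² = 100/1296 = 25/324.

25/324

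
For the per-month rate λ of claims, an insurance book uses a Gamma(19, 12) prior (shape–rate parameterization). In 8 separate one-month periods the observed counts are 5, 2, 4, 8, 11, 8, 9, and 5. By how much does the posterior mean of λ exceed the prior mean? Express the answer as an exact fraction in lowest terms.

59/30

Total count: 5 + 2 + 4 + 8 + 11 + 8 + 9 + 5 = 52.
Total exposure: 8 months.
Posterior: α' = 19 + 52 = 71, β' = 12 + 8 = 20.
Posterior mean = 71/20 = 71/20; prior mean = 19/12 = 19/12. Difference = 71/20 − 19/12 = 59/30.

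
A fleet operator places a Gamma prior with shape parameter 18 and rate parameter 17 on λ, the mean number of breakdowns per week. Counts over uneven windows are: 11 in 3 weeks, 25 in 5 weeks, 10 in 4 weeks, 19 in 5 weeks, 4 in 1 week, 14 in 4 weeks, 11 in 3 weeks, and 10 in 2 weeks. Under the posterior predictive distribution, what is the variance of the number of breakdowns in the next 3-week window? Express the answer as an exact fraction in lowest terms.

8601/968

Total count: 11 + 25 + 10 + 19 + 4 + 14 + 11 + 10 = 104.
Total exposure: 3 + 5 + 4 + 5 + 1 + 4 + 3 + 2 = 27 weeks.
Conjugate update: add total count to the shape and total exposure to the rate, giving Gamma(122, 44).
The posterior predictive for a window of length T is Negative Binomial with variance T·α'·(β'+T)/β'² = 3·122·47/1936 = 8601/968.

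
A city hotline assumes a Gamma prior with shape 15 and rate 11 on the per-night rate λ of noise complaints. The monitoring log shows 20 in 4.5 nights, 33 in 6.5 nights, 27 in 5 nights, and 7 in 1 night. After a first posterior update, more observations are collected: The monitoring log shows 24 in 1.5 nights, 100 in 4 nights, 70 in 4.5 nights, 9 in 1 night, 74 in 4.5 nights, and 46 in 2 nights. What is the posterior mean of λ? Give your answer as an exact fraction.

850/91

Total count: 20 + 33 + 27 + 7 = 87.
Total exposure: 4.5 + 6.5 + 5 + 1 = 17 nights.
After the first batch: Gamma(15 + 87, 11 + 17) = Gamma(102, 28).
Total count: 24 + 100 + 70 + 9 + 74 + 46 = 323.
Total exposure: 1.5 + 4 + 4.5 + 1 + 4.5 + 2 = 17.5 nights.
After the second batch: Gamma(102 + 323, 28 + 17.5) = Gamma(425, 91/2).
Posterior mean = α'/β' = 425/(91/2) = 850/91.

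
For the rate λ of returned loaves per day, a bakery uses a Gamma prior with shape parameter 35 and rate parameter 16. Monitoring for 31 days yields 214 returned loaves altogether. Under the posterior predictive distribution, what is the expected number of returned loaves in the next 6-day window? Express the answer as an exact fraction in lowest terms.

Total count 214 over total exposure 31 days.
The Gamma prior is conjugate for the Poisson rate, so λ | data ~ Gamma(35+214, 16+31) = Gamma(249, 47).
Predictive mean over a 6-day window = T·E[λ|data] = 6·249/47 = 1494/47.

1494/47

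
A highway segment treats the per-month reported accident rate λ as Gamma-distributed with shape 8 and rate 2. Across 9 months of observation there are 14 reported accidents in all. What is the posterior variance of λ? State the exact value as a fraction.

2/11

Total count 14 over total exposure 9 months.
Conjugate update: add total count to the shape and total exposure to the rate, giving Gamma(22, 11).
Posterior variance = α'/β'² = 22/121 = 2/11.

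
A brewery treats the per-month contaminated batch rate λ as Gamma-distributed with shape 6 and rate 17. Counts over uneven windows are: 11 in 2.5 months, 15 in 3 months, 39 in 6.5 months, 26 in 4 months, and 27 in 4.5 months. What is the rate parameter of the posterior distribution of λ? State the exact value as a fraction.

Total count: 11 + 15 + 39 + 26 + 27 = 118.
Total exposure: 2.5 + 3 + 6.5 + 4 + 4.5 = 20.5 months.
Posterior: α' = 6 + 118 = 124, β' = 17 + 20.5 = 75/2.

75/2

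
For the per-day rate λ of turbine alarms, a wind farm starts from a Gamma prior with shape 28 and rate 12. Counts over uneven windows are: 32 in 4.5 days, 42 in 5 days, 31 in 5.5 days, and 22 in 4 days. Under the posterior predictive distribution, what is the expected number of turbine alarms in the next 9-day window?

Total count: 32 + 42 + 31 + 22 = 127.
Total exposure: 4.5 + 5 + 5.5 + 4 = 19 days.
By Gamma–Poisson conjugacy, the posterior is Gamma(α + Σx, β + Σt) = Gamma(28 + 127, 12 + 19) = Gamma(155, 31).
Predictive mean over a 9-day window = T·E[λ|data] = 9·155/31 = 45.

45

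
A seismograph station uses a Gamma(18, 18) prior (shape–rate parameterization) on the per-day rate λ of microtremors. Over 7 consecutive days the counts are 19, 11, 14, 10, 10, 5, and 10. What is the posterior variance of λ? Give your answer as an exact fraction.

97/625

Total count: 19 + 11 + 14 + 10 + 10 + 5 + 10 = 79.
Total exposure: 7 days.
Conjugate update: add total count to the shape and total exposure to the rate, giving Gamma(97, 25).
Posterior variance = α'/β'² = 97/625.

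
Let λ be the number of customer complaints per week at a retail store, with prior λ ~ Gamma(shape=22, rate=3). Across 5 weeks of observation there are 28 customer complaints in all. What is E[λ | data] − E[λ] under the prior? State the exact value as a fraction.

-13/12

Total count 28 over total exposure 5 weeks.
By Gamma–Poisson conjugacy, the posterior is Gamma(α + Σx, β + Σt) = Gamma(22 + 28, 3 + 5) = Gamma(50, 8).
Posterior mean = 50/8 = 25/4; prior mean = 22/3 = 22/3. Difference = 25/4 − 22/3 = -13/12.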